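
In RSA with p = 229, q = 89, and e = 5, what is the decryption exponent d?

4013

φ(n) = (p−1)(q−1) = 228·88 = 20064.
Need d with 5·d ≡ 1 (mod 20064). Apply the extended Euclidean algorithm:
20064 = 4012*5 + 4
5 = 1*4 + 1
4 = 4*1 + 0
Back-substitute:
1 = 5 − 4
1 = −20064 + 4013·5
So 5·4013 ≡ 1 (mod 20064), hence d = 4013.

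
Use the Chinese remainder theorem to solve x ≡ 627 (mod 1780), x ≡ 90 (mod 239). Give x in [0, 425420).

Write x = 627 + 1780·k. Then 1780·k ≡ 90 − 627 ≡ 180 (mod 239).
Need 1780⁻¹ mod 239. Extended Euclid on (239, 107):
239 = 2·107 + 25
107 = 4·25 + 7
25 = 3·7 + 4
7 = 1·4 + 3
4 = 1·3 + 1
3 = 3·1 + 0
Back-substitute:
1 = 4 − 3
1 = −7 + 2·4
1 = 2·25 − 7·7
1 = −7·107 + 30·25
1 = 30·239 − 67·107
1780⁻¹ ≡ 172 (mod 239), so k ≡ 172·180 ≡ 129 (mod 239).
x = 627 + 1780·129 = 230247.

230247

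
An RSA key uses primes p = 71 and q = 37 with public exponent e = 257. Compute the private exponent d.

φ(n) = (p−1)(q−1) = 70·36 = 2520.
Need d with 257·d ≡ 1 (mod 2520). Apply the extended Euclidean algorithm:
2520 = 9·257 + 207
257 = 1·207 + 50
207 = 4·50 + 7
50 = 7·7 + 1
7 = 7·1 + 0
Back-substitute:
1 = 50 − 7·7
1 = −7·207 + 29·50
1 = 29·257 − 36·207
1 = −36·2520 + 353·257
So 257·353 ≡ 1 (mod 2520), hence d = 353.

353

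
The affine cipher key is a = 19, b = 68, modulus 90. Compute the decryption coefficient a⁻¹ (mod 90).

gcd(90, 19) by repeated division:
90 = 4×19 + 14
19 = 1×14 + 5
14 = 2×5 + 4
5 = 1×4 + 1
4 = 4×1 + 0
gcd = 1, so the inverse exists. Back-substitute:
1 = 5 − 4
1 = −14 + 3·5
1 = 3·19 − 4·14
1 = −4·90 + 19·19
So 19·19 ≡ 1 (mod 90).

19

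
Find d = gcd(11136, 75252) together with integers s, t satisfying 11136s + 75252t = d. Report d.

12

Apply Euclid's algorithm to 75252 and 11136:
75252 = 6*11136 + 8436
11136 = 1*8436 + 2700
8436 = 3*2700 + 336
2700 = 8*336 + 12
336 = 28*12 + 0
gcd(11136, 75252) = 12.
Express as a combination:
12 = 2700 − 8·336
12 = −8·8436 + 25·2700
12 = 25·11136 − 33·8436
12 = −33·75252 + 223·11136
So 12 = (-33)·75252 + (223)·11136.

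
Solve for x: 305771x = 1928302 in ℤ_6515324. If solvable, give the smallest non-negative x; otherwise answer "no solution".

1555778

First find gcd(305771, 6515324):
6515324 = 21·305771 + 94133
305771 = 3·94133 + 23372
94133 = 4·23372 + 645
23372 = 36·645 + 152
645 = 4·152 + 37
152 = 4·37 + 4
37 = 9·4 + 1
4 = 4·1 + 0
gcd = 1, so a unique solution mod 6515324 exists.
Back-substitute for the Bézout coefficients:
1 = 37 − 9·4
1 = −9·152 + 37·37
1 = 37·645 − 157·152
1 = −157·23372 + 5689·645
1 = 5689·94133 − 22913·23372
1 = −22913·305771 + 74428·94133
1 = 74428·6515324 − 1585901·305771
So 305771·(-1585901) ≡ 1 (mod 6515324), giving 305771⁻¹ ≡ 4929423.
x ≡ 305771⁻¹·1928302 ≡ 4929423·1928302 ≡ 1555778 (mod 6515324).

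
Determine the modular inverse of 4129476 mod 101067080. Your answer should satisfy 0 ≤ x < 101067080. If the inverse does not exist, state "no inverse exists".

Compute gcd(4129476, 101067080):
101067080 = 24*4129476 + 1959656
4129476 = 2*1959656 + 210164
1959656 = 9*210164 + 68180
210164 = 3*68180 + 5624
68180 = 12*5624 + 692
5624 = 8*692 + 88
692 = 7*88 + 76
88 = 1*76 + 12
76 = 6*12 + 4
12 = 3*4 + 0
Since gcd = 4 > 1, 4129476 is not a unit mod 101067080.

no inverse exists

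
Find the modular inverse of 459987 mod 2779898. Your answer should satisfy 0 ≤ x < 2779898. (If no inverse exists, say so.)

Compute gcd(459987, 2779898):
2779898 = 6*459987 + 19976
459987 = 23*19976 + 539
19976 = 37*539 + 33
539 = 16*33 + 11
33 = 3*11 + 0
Since gcd = 11 > 1, 459987 is not a unit mod 2779898.

no inverse exists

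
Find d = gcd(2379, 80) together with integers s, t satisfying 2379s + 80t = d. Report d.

1

Apply Euclid's algorithm to 2379 and 80:
2379 = 29×80 + 59
80 = 1×59 + 21
59 = 2×21 + 17
21 = 1×17 + 4
17 = 4×4 + 1
4 = 4×1 + 0
gcd(2379, 80) = 1.
Back-substituting:
1 = 17 − 4·4
1 = −4·21 + 5·17
1 = 5·59 − 14·21
1 = −14·80 + 19·59
1 = 19·2379 − 565·80
So 1 = (19)·2379 + (-565)·80.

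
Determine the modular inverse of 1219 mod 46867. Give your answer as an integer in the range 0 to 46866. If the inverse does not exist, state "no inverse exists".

14533

Apply the Euclidean algorithm to 46867 and 1219:
46867 = 38*1219 + 545
1219 = 2*545 + 129
545 = 4*129 + 29
129 = 4*29 + 13
29 = 2*13 + 3
13 = 4*3 + 1
3 = 3*1 + 0
The gcd is 1. Working backward:
1 = 13 − 4·3
1 = −4·29 + 9·13
1 = 9·129 − 40·29
1 = −40·545 + 169·129
1 = 169·1219 − 378·545
1 = −378·46867 + 14533·1219
So 1219·14533 ≡ 1 (mod 46867).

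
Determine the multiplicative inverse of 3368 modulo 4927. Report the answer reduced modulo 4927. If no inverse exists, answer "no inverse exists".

3173

gcd(4927, 3368) by repeated division:
4927 = 1*3368 + 1559
3368 = 2*1559 + 250
1559 = 6*250 + 59
250 = 4*59 + 14
59 = 4*14 + 3
14 = 4*3 + 2
3 = 1*2 + 1
2 = 2*1 + 0
gcd = 1, so the inverse exists. Back-substitute:
1 = 3 − 2
1 = −14 + 5·3
1 = 5·59 − 21·14
1 = −21·250 + 89·59
1 = 89·1559 − 555·250
1 = −555·3368 + 1199·1559
1 = 1199·4927 − 1754·3368
Thus 3368·(-1754) ≡ 1 (mod 4927); reducing, -1754 mod 4927 = 3173.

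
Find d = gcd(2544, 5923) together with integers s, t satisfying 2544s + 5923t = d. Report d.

Euclidean algorithm:
5923 = 2*2544 + 835
2544 = 3*835 + 39
835 = 21*39 + 16
39 = 2*16 + 7
16 = 2*7 + 2
7 = 3*2 + 1
2 = 2*1 + 0
gcd(2544, 5923) = 1.
Back-substituting:
1 = 7 − 3·2
1 = −3·16 + 7·7
1 = 7·39 − 17·16
1 = −17·835 + 364·39
1 = 364·2544 − 1109·835
1 = −1109·5923 + 2582·2544
So 1 = (-1109)·5923 + (2582)·2544.

1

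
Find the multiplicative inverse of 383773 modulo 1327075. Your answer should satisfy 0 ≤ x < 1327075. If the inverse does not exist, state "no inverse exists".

181737

Extended Euclidean algorithm:
1327075 = 3*383773 + 175756
383773 = 2*175756 + 32261
175756 = 5*32261 + 14451
32261 = 2*14451 + 3359
14451 = 4*3359 + 1015
3359 = 3*1015 + 314
1015 = 3*314 + 73
314 = 4*73 + 22
73 = 3*22 + 7
22 = 3*7 + 1
7 = 7*1 + 0
Since gcd(383773, 1327075) = 1, back-substitute to write 1 as a combination:
1 = 22 − 3·7
1 = −3·73 + 10·22
1 = 10·314 − 43·73
1 = −43·1015 + 139·314
1 = 139·3359 − 460·1015
1 = −460·14451 + 1979·3359
1 = 1979·32261 − 4418·14451
1 = −4418·175756 + 24069·32261
1 = 24069·383773 − 52556·175756
1 = −52556·1327075 + 181737·383773
So 383773·181737 ≡ 1 (mod 1327075).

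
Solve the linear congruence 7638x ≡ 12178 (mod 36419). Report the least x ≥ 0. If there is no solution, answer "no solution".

First find gcd(7638, 36419):
36419 = 4*7638 + 5867
7638 = 1*5867 + 1771
5867 = 3*1771 + 554
1771 = 3*554 + 109
554 = 5*109 + 9
109 = 12*9 + 1
9 = 9*1 + 0
gcd = 1, so a unique solution mod 36419 exists.
Back-substitute for the Bézout coefficients:
1 = 109 − 12·9
1 = −12·554 + 61·109
1 = 61·1771 − 195·554
1 = −195·5867 + 646·1771
1 = 646·7638 − 841·5867
1 = −841·36419 + 4010·7638
So 7638·(4010) ≡ 1 (mod 36419), giving 7638⁻¹ ≡ 4010.
x ≡ 7638⁻¹·12178 ≡ 4010·12178 ≡ 32320 (mod 36419).

32320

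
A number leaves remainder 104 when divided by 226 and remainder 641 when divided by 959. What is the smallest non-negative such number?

18862

Write x = 104 + 226·k. Then 226·k ≡ 641 − 104 ≡ 537 (mod 959).
Need 226⁻¹ mod 959. Extended Euclid on (959, 226):
959 = 4·226 + 55
226 = 4·55 + 6
55 = 9·6 + 1
6 = 6·1 + 0
Back-substitute:
1 = 55 − 9·6
1 = −9·226 + 37·55
1 = 37·959 − 157·226
226⁻¹ ≡ 802 (mod 959), so k ≡ 802·537 ≡ 83 (mod 959).
x = 104 + 226·83 = 18862.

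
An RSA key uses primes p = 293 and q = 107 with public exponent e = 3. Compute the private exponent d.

20635

φ(n) = (p−1)(q−1) = 292·106 = 30952.
Need d with 3·d ≡ 1 (mod 30952). Apply the extended Euclidean algorithm:
30952 = 10317*3 + 1
3 = 3*1 + 0
Back-substitute:
1 = 30952 − 10317·3
So 3·(-10317) ≡ 1 (mod 30952), hence d ≡ -10317 ≡ 20635 (mod 30952).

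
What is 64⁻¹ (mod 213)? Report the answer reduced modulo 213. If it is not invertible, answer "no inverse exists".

10

Apply the Euclidean algorithm to 213 and 64:
213 = 3*64 + 21
64 = 3*21 + 1
21 = 21*1 + 0
gcd = 1, so the inverse exists. Back-substitute:
1 = 64 − 3·21
1 = −3·213 + 10·64
So 64·10 ≡ 1 (mod 213).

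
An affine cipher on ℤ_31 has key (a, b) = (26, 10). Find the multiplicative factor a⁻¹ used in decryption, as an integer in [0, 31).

Extended Euclidean algorithm:
31 = 1*26 + 5
26 = 5*5 + 1
5 = 5*1 + 0
The gcd is 1. Working backward:
1 = 26 − 5·5
1 = −5·31 + 6·26
So 26·6 ≡ 1 (mod 31).

6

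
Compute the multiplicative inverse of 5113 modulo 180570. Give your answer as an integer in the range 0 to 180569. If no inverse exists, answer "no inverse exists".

Extended Euclidean algorithm:
180570 = 35*5113 + 1615
5113 = 3*1615 + 268
1615 = 6*268 + 7
268 = 38*7 + 2
7 = 3*2 + 1
2 = 2*1 + 0
Since gcd(5113, 180570) = 1, back-substitute to write 1 as a combination:
1 = 7 − 3·2
1 = −3·268 + 115·7
1 = 115·1615 − 693·268
1 = −693·5113 + 2194·1615
1 = 2194·180570 − 77483·5113
So 5113·(-77483) ≡ 1 (mod 180570), and -77483 ≡ 103087 (mod 180570).

103087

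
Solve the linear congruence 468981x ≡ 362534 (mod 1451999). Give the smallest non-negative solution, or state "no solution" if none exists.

773864

First find gcd(468981, 1451999):
1451999 = 3*468981 + 45056
468981 = 10*45056 + 18421
45056 = 2*18421 + 8214
18421 = 2*8214 + 1993
8214 = 4*1993 + 242
1993 = 8*242 + 57
242 = 4*57 + 14
57 = 4*14 + 1
14 = 14*1 + 0
gcd = 1, so a unique solution mod 1451999 exists.
Back-substitute for the Bézout coefficients:
1 = 57 − 4·14
1 = −4·242 + 17·57
1 = 17·1993 − 140·242
1 = −140·8214 + 577·1993
1 = 577·18421 − 1294·8214
1 = −1294·45056 + 3165·18421
1 = 3165·468981 − 32944·45056
1 = −32944·1451999 + 101997·468981
So 468981·(101997) ≡ 1 (mod 1451999), giving 468981⁻¹ ≡ 101997.
x ≡ 468981⁻¹·362534 ≡ 101997·362534 ≡ 773864 (mod 1451999).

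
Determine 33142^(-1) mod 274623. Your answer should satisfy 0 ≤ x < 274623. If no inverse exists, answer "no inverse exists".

Apply the Euclidean algorithm to 274623 and 33142:
274623 = 8·33142 + 9487
33142 = 3·9487 + 4681
9487 = 2·4681 + 125
4681 = 37·125 + 56
125 = 2·56 + 13
56 = 4·13 + 4
13 = 3·4 + 1
4 = 4·1 + 0
gcd = 1, so the inverse exists. Back-substitute:
1 = 13 − 3·4
1 = −3·56 + 13·13
1 = 13·125 − 29·56
1 = −29·4681 + 1086·125
1 = 1086·9487 − 2201·4681
1 = −2201·33142 + 7689·9487
1 = 7689·274623 − 63713·33142
So 33142·(-63713) ≡ 1 (mod 274623), and -63713 ≡ 210910 (mod 274623).

210910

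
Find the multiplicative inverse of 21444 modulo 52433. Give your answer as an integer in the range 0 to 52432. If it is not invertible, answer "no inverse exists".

50807

Extended Euclidean algorithm:
52433 = 2*21444 + 9545
21444 = 2*9545 + 2354
9545 = 4*2354 + 129
2354 = 18*129 + 32
129 = 4*32 + 1
32 = 32*1 + 0
The gcd is 1. Working backward:
1 = 129 − 4·32
1 = −4·2354 + 73·129
1 = 73·9545 − 296·2354
1 = −296·21444 + 665·9545
1 = 665·52433 − 1626·21444
So 21444·(-1626) ≡ 1 (mod 52433), and -1626 ≡ 50807 (mod 52433).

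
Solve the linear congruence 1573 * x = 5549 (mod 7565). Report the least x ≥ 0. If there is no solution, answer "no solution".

4808

First find gcd(1573, 7565):
7565 = 4·1573 + 1273
1573 = 1·1273 + 300
1273 = 4·300 + 73
300 = 4·73 + 8
73 = 9·8 + 1
8 = 8·1 + 0
gcd = 1, so a unique solution mod 7565 exists.
Back-substitute for the Bézout coefficients:
1 = 73 − 9·8
1 = −9·300 + 37·73
1 = 37·1273 − 157·300
1 = −157·1573 + 194·1273
1 = 194·7565 − 933·1573
So 1573·(-933) ≡ 1 (mod 7565), giving 1573⁻¹ ≡ 6632.
x ≡ 1573⁻¹·5549 ≡ 6632·5549 ≡ 4808 (mod 7565).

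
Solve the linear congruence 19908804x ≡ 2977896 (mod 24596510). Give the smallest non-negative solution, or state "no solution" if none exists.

First find gcd(19908804, 24596510):
24596510 = 1·19908804 + 4687706
19908804 = 4·4687706 + 1157980
4687706 = 4·1157980 + 55786
1157980 = 20·55786 + 42260
55786 = 1·42260 + 13526
42260 = 3·13526 + 1682
13526 = 8·1682 + 70
1682 = 24·70 + 2
70 = 35·2 + 0
gcd = 2 and 2 | 2977896, so solutions exist. Divide through by 2: 9954402x ≡ 1488948 (mod 12298255).
Now find 9954402⁻¹ mod 12298255:
12298255 = 1×9954402 + 2343853
9954402 = 4×2343853 + 578990
2343853 = 4×578990 + 27893
578990 = 20×27893 + 21130
27893 = 1×21130 + 6763
21130 = 3×6763 + 841
6763 = 8×841 + 35
841 = 24×35 + 1
35 = 35×1 + 0
Back-substitute:
1 = 841 − 24·35
1 = −24·6763 + 193·841
1 = 193·21130 − 603·6763
1 = −603·27893 + 796·21130
1 = 796·578990 − 16523·27893
1 = −16523·2343853 + 66888·578990
1 = 66888·9954402 − 284075·2343853
1 = −284075·12298255 + 350963·9954402
So 9954402⁻¹ ≡ 350963 (mod 12298255).
Then x ≡ 350963·1488948 ≡ 503719 (mod 12298255); the smallest non-negative solution is x = 503719.

503719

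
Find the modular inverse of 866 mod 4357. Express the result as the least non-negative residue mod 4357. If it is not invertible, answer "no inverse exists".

2259

gcd(4357, 866) by repeated division:
4357 = 5*866 + 27
866 = 32*27 + 2
27 = 13*2 + 1
2 = 2*1 + 0
Since gcd(866, 4357) = 1, back-substitute to write 1 as a combination:
1 = 27 − 13·2
1 = −13·866 + 417·27
1 = 417·4357 − 2098·866
So 866·(-2098) ≡ 1 (mod 4357), and -2098 ≡ 2259 (mod 4357).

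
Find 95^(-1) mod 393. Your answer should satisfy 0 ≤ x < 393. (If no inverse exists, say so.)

gcd(393, 95) by repeated division:
393 = 4*95 + 13
95 = 7*13 + 4
13 = 3*4 + 1
4 = 4*1 + 0
The gcd is 1. Working backward:
1 = 13 − 3·4
1 = −3·95 + 22·13
1 = 22·393 − 91·95
So 95·(-91) ≡ 1 (mod 393), and -91 ≡ 302 (mod 393).

302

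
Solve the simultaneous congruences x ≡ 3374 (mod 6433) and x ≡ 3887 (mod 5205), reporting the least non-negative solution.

31499342

Write x = 3374 + 6433·k. Then 6433·k ≡ 3887 − 3374 ≡ 513 (mod 5205).
Need 6433⁻¹ mod 5205. Extended Euclid on (5205, 1228):
5205 = 4×1228 + 293
1228 = 4×293 + 56
293 = 5×56 + 13
56 = 4×13 + 4
13 = 3×4 + 1
4 = 4×1 + 0
Back-substitute:
1 = 13 − 3·4
1 = −3·56 + 13·13
1 = 13·293 − 68·56
1 = −68·1228 + 285·293
1 = 285·5205 − 1208·1228
6433⁻¹ ≡ 3997 (mod 5205), so k ≡ 3997·513 ≡ 4896 (mod 5205).
x = 3374 + 6433·4896 = 31499342.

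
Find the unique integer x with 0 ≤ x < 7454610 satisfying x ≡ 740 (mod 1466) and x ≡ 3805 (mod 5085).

Write x = 740 + 1466·k. Then 1466·k ≡ 3805 − 740 ≡ 3065 (mod 5085).
Need 1466⁻¹ mod 5085. Extended Euclid on (5085, 1466):
5085 = 3*1466 + 687
1466 = 2*687 + 92
687 = 7*92 + 43
92 = 2*43 + 6
43 = 7*6 + 1
6 = 6*1 + 0
Back-substitute:
1 = 43 − 7·6
1 = −7·92 + 15·43
1 = 15·687 − 112·92
1 = −112·1466 + 239·687
1 = 239·5085 − 829·1466
1466⁻¹ ≡ 4256 (mod 5085), so k ≡ 4256·3065 ≡ 1615 (mod 5085).
x = 740 + 1466·1615 = 2368330.

2368330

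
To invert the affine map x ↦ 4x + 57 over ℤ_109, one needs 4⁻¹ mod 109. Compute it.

Run Euclid on (109, 4):
109 = 27·4 + 1
4 = 4·1 + 0
The gcd is 1. Working backward:
1 = 109 − 27·4
Thus 4·(-27) ≡ 1 (mod 109); reducing, -27 mod 109 = 82.

82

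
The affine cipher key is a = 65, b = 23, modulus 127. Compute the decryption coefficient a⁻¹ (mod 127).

43

Run Euclid on (127, 65):
127 = 1·65 + 62
65 = 1·62 + 3
62 = 20·3 + 2
3 = 1·2 + 1
2 = 2·1 + 0
gcd = 1, so the inverse exists. Back-substitute:
1 = 3 − 2
1 = −62 + 21·3
1 = 21·65 − 22·62
1 = −22·127 + 43·65
So 65·43 ≡ 1 (mod 127).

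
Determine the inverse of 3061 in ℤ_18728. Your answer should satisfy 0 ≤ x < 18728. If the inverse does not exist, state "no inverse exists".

7605

Extended Euclidean algorithm:
18728 = 6×3061 + 362
3061 = 8×362 + 165
362 = 2×165 + 32
165 = 5×32 + 5
32 = 6×5 + 2
5 = 2×2 + 1
2 = 2×1 + 0
gcd = 1, so the inverse exists. Back-substitute:
1 = 5 − 2·2
1 = −2·32 + 13·5
1 = 13·165 − 67·32
1 = −67·362 + 147·165
1 = 147·3061 − 1243·362
1 = −1243·18728 + 7605·3061
So 3061·7605 ≡ 1 (mod 18728).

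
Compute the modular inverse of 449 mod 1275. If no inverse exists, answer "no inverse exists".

974

Extended Euclidean algorithm:
1275 = 2·449 + 377
449 = 1·377 + 72
377 = 5·72 + 17
72 = 4·17 + 4
17 = 4·4 + 1
4 = 4·1 + 0
Since gcd(449, 1275) = 1, back-substitute to write 1 as a combination:
1 = 17 − 4·4
1 = −4·72 + 17·17
1 = 17·377 − 89·72
1 = −89·449 + 106·377
1 = 106·1275 − 301·449
Thus 449·(-301) ≡ 1 (mod 1275); reducing, -301 mod 1275 = 974.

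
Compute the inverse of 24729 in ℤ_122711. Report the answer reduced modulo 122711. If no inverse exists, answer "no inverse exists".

gcd(122711, 24729) by repeated division:
122711 = 4*24729 + 23795
24729 = 1*23795 + 934
23795 = 25*934 + 445
934 = 2*445 + 44
445 = 10*44 + 5
44 = 8*5 + 4
5 = 1*4 + 1
4 = 4*1 + 0
The gcd is 1. Working backward:
1 = 5 − 4
1 = −44 + 9·5
1 = 9·445 − 91·44
1 = −91·934 + 191·445
1 = 191·23795 − 4866·934
1 = −4866·24729 + 5057·23795
1 = 5057·122711 − 25094·24729
So 24729·(-25094) ≡ 1 (mod 122711), and -25094 ≡ 97617 (mod 122711).

97617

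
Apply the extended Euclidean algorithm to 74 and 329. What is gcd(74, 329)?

1

Euclidean algorithm:
329 = 4·74 + 33
74 = 2·33 + 8
33 = 4·8 + 1
8 = 8·1 + 0
gcd(74, 329) = 1.
Back-substituting:
1 = 33 − 4·8
1 = −4·74 + 9·33
1 = 9·329 − 40·74
So 1 = (9)·329 + (-40)·74.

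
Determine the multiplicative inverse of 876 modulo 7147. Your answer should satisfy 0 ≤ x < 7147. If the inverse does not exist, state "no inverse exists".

4936

gcd(7147, 876) by repeated division:
7147 = 8·876 + 139
876 = 6·139 + 42
139 = 3·42 + 13
42 = 3·13 + 3
13 = 4·3 + 1
3 = 3·1 + 0
The gcd is 1. Working backward:
1 = 13 − 4·3
1 = −4·42 + 13·13
1 = 13·139 − 43·42
1 = −43·876 + 271·139
1 = 271·7147 − 2211·876
Hence 876⁻¹ ≡ -2211 ≡ 4936 (mod 7147).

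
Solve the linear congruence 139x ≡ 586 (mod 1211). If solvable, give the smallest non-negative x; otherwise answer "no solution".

First find gcd(139, 1211):
1211 = 8·139 + 99
139 = 1·99 + 40
99 = 2·40 + 19
40 = 2·19 + 2
19 = 9·2 + 1
2 = 2·1 + 0
gcd = 1, so a unique solution mod 1211 exists.
Back-substitute for the Bézout coefficients:
1 = 19 − 9·2
1 = −9·40 + 19·19
1 = 19·99 − 47·40
1 = −47·139 + 66·99
1 = 66·1211 − 575·139
So 139·(-575) ≡ 1 (mod 1211), giving 139⁻¹ ≡ 636.
x ≡ 139⁻¹·586 ≡ 636·586 ≡ 919 (mod 1211).

919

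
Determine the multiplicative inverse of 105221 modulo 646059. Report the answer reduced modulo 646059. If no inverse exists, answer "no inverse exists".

Apply the Euclidean algorithm to 646059 and 105221:
646059 = 6×105221 + 14733
105221 = 7×14733 + 2090
14733 = 7×2090 + 103
2090 = 20×103 + 30
103 = 3×30 + 13
30 = 2×13 + 4
13 = 3×4 + 1
4 = 4×1 + 0
The gcd is 1. Working backward:
1 = 13 − 3·4
1 = −3·30 + 7·13
1 = 7·103 − 24·30
1 = −24·2090 + 487·103
1 = 487·14733 − 3433·2090
1 = −3433·105221 + 24518·14733
1 = 24518·646059 − 150541·105221
Hence 105221⁻¹ ≡ -150541 ≡ 495518 (mod 646059).

495518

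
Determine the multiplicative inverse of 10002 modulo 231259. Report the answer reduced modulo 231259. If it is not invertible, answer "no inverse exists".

gcd(231259, 10002) by repeated division:
231259 = 23*10002 + 1213
10002 = 8*1213 + 298
1213 = 4*298 + 21
298 = 14*21 + 4
21 = 5*4 + 1
4 = 4*1 + 0
Since gcd(10002, 231259) = 1, back-substitute to write 1 as a combination:
1 = 21 − 5·4
1 = −5·298 + 71·21
1 = 71·1213 − 289·298
1 = −289·10002 + 2383·1213
1 = 2383·231259 − 55098·10002
Hence 10002⁻¹ ≡ -55098 ≡ 176161 (mod 231259).

176161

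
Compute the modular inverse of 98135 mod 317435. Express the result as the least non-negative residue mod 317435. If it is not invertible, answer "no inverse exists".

no inverse exists

Compute gcd(98135, 317435):
317435 = 3·98135 + 23030
98135 = 4·23030 + 6015
23030 = 3·6015 + 4985
6015 = 1·4985 + 1030
4985 = 4·1030 + 865
1030 = 1·865 + 165
865 = 5·165 + 40
165 = 4·40 + 5
40 = 8·5 + 0
The gcd is 5, not 1, hence no inverse exists.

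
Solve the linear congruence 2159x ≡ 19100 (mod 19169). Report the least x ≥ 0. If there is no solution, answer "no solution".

3729

First find gcd(2159, 19169):
19169 = 8·2159 + 1897
2159 = 1·1897 + 262
1897 = 7·262 + 63
262 = 4·63 + 10
63 = 6·10 + 3
10 = 3·3 + 1
3 = 3·1 + 0
gcd = 1, so a unique solution mod 19169 exists.
Back-substitute for the Bézout coefficients:
1 = 10 − 3·3
1 = −3·63 + 19·10
1 = 19·262 − 79·63
1 = −79·1897 + 572·262
1 = 572·2159 − 651·1897
1 = −651·19169 + 5780·2159
So 2159·(5780) ≡ 1 (mod 19169), giving 2159⁻¹ ≡ 5780.
x ≡ 2159⁻¹·19100 ≡ 5780·19100 ≡ 3729 (mod 19169).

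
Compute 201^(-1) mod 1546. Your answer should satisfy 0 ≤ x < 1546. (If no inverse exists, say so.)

gcd(1546, 201) by repeated division:
1546 = 7·201 + 139
201 = 1·139 + 62
139 = 2·62 + 15
62 = 4·15 + 2
15 = 7·2 + 1
2 = 2·1 + 0
gcd = 1, so the inverse exists. Back-substitute:
1 = 15 − 7·2
1 = −7·62 + 29·15
1 = 29·139 − 65·62
1 = −65·201 + 94·139
1 = 94·1546 − 723·201
Hence 201⁻¹ ≡ -723 ≡ 823 (mod 1546).

823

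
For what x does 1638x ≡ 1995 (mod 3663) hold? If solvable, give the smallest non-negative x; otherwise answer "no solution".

no solution

gcd(1638, 3663):
3663 = 2×1638 + 387
1638 = 4×387 + 90
387 = 4×90 + 27
90 = 3×27 + 9
27 = 3×9 + 0
gcd = 9, but 9 ∤ 1995, so the congruence has no solution.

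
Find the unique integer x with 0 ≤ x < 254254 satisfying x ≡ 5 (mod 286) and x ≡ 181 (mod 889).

Write x = 5 + 286·k. Then 286·k ≡ 181 − 5 ≡ 176 (mod 889).
Need 286⁻¹ mod 889. Extended Euclid on (889, 286):
889 = 3*286 + 31
286 = 9*31 + 7
31 = 4*7 + 3
7 = 2*3 + 1
3 = 3*1 + 0
Back-substitute:
1 = 7 − 2·3
1 = −2·31 + 9·7
1 = 9·286 − 83·31
1 = −83·889 + 258·286
286⁻¹ ≡ 258 (mod 889), so k ≡ 258·176 ≡ 69 (mod 889).
x = 5 + 286·69 = 19739.

19739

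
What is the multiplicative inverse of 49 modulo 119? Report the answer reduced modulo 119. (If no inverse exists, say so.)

no inverse exists

Compute gcd(49, 119):
119 = 2×49 + 21
49 = 2×21 + 7
21 = 3×7 + 0
The gcd is 7, not 1, hence no inverse exists.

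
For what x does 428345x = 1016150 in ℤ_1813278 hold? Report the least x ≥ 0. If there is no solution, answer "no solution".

1009498

First find gcd(428345, 1813278):
1813278 = 4*428345 + 99898
428345 = 4*99898 + 28753
99898 = 3*28753 + 13639
28753 = 2*13639 + 1475
13639 = 9*1475 + 364
1475 = 4*364 + 19
364 = 19*19 + 3
19 = 6*3 + 1
3 = 3*1 + 0
gcd = 1, so a unique solution mod 1813278 exists.
Back-substitute for the Bézout coefficients:
1 = 19 − 6·3
1 = −6·364 + 115·19
1 = 115·1475 − 466·364
1 = −466·13639 + 4309·1475
1 = 4309·28753 − 9084·13639
1 = −9084·99898 + 31561·28753
1 = 31561·428345 − 135328·99898
1 = −135328·1813278 + 572873·428345
So 428345·(572873) ≡ 1 (mod 1813278), giving 428345⁻¹ ≡ 572873.
x ≡ 428345⁻¹·1016150 ≡ 572873·1016150 ≡ 1009498 (mod 1813278).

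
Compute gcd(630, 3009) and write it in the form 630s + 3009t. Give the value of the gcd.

3

Repeated division:
3009 = 4·630 + 489
630 = 1·489 + 141
489 = 3·141 + 66
141 = 2·66 + 9
66 = 7·9 + 3
9 = 3·3 + 0
gcd(630, 3009) = 3.
Back-substituting:
3 = 66 − 7·9
3 = −7·141 + 15·66
3 = 15·489 − 52·141
3 = −52·630 + 67·489
3 = 67·3009 − 320·630
So 3 = (67)·3009 + (-320)·630.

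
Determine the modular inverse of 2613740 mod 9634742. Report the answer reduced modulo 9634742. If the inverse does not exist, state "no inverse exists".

Euclidean algorithm on 9634742, 2613740:
9634742 = 3·2613740 + 1793522
2613740 = 1·1793522 + 820218
1793522 = 2·820218 + 153086
820218 = 5·153086 + 54788
153086 = 2·54788 + 43510
54788 = 1·43510 + 11278
43510 = 3·11278 + 9676
11278 = 1·9676 + 1602
9676 = 6·1602 + 64
1602 = 25·64 + 2
64 = 32·2 + 0
The gcd is 2, not 1, hence no inverse exists.

no inverse exists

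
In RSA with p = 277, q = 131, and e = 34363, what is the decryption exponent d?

13387

φ(n) = (p−1)(q−1) = 276·130 = 35880.
Need d with 34363·d ≡ 1 (mod 35880). Apply the extended Euclidean algorithm:
35880 = 1*34363 + 1517
34363 = 22*1517 + 989
1517 = 1*989 + 528
989 = 1*528 + 461
528 = 1*461 + 67
461 = 6*67 + 59
67 = 1*59 + 8
59 = 7*8 + 3
8 = 2*3 + 2
3 = 1*2 + 1
2 = 2*1 + 0
Back-substitute:
1 = 3 − 2
1 = −8 + 3·3
1 = 3·59 − 22·8
1 = −22·67 + 25·59
1 = 25·461 − 172·67
1 = −172·528 + 197·461
1 = 197·989 − 369·528
1 = −369·1517 + 566·989
1 = 566·34363 − 12821·1517
1 = −12821·35880 + 13387·34363
So 34363·13387 ≡ 1 (mod 35880), hence d = 13387.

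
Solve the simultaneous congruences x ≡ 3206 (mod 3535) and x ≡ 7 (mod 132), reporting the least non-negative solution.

296611

Write x = 3206 + 3535·k. Then 3535·k ≡ 7 − 3206 ≡ 101 (mod 132).
Need 3535⁻¹ mod 132. Extended Euclid on (132, 103):
132 = 1·103 + 29
103 = 3·29 + 16
29 = 1·16 + 13
16 = 1·13 + 3
13 = 4·3 + 1
3 = 3·1 + 0
Back-substitute:
1 = 13 − 4·3
1 = −4·16 + 5·13
1 = 5·29 − 9·16
1 = −9·103 + 32·29
1 = 32·132 − 41·103
3535⁻¹ ≡ 91 (mod 132), so k ≡ 91·101 ≡ 83 (mod 132).
x = 3206 + 3535·83 = 296611.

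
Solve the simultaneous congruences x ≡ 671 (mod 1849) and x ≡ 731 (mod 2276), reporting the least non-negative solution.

Write x = 671 + 1849·k. Then 1849·k ≡ 731 − 671 ≡ 60 (mod 2276).
Need 1849⁻¹ mod 2276. Extended Euclid on (2276, 1849):
2276 = 1×1849 + 427
1849 = 4×427 + 141
427 = 3×141 + 4
141 = 35×4 + 1
4 = 4×1 + 0
Back-substitute:
1 = 141 − 35·4
1 = −35·427 + 106·141
1 = 106·1849 − 459·427
1 = −459·2276 + 565·1849
1849⁻¹ ≡ 565 (mod 2276), so k ≡ 565·60 ≡ 2036 (mod 2276).
x = 671 + 1849·2036 = 3765235.

3765235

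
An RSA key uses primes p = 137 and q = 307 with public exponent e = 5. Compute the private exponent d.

33293

φ(n) = (p−1)(q−1) = 136·306 = 41616.
Need d with 5·d ≡ 1 (mod 41616). Apply the extended Euclidean algorithm:
41616 = 8323*5 + 1
5 = 5*1 + 0
Back-substitute:
1 = 41616 − 8323·5
So 5·(-8323) ≡ 1 (mod 41616), hence d ≡ -8323 ≡ 33293 (mod 41616).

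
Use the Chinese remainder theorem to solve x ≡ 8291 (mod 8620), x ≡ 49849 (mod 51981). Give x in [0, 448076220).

134264791

Write x = 8291 + 8620·k. Then 8620·k ≡ 49849 − 8291 ≡ 41558 (mod 51981).
Need 8620⁻¹ mod 51981. Extended Euclid on (51981, 8620):
51981 = 6×8620 + 261
8620 = 33×261 + 7
261 = 37×7 + 2
7 = 3×2 + 1
2 = 2×1 + 0
Back-substitute:
1 = 7 − 3·2
1 = −3·261 + 112·7
1 = 112·8620 − 3699·261
1 = −3699·51981 + 22306·8620
8620⁻¹ ≡ 22306 (mod 51981), so k ≡ 22306·41558 ≡ 15575 (mod 51981).
x = 8291 + 8620·15575 = 134264791.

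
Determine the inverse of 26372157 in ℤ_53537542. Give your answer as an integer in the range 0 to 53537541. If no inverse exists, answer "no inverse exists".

Apply the Euclidean algorithm to 53537542 and 26372157:
53537542 = 2·26372157 + 793228
26372157 = 33·793228 + 195633
793228 = 4·195633 + 10696
195633 = 18·10696 + 3105
10696 = 3·3105 + 1381
3105 = 2·1381 + 343
1381 = 4·343 + 9
343 = 38·9 + 1
9 = 9·1 + 0
The gcd is 1. Working backward:
1 = 343 − 38·9
1 = −38·1381 + 153·343
1 = 153·3105 − 344·1381
1 = −344·10696 + 1185·3105
1 = 1185·195633 − 21674·10696
1 = −21674·793228 + 87881·195633
1 = 87881·26372157 − 2921747·793228
1 = −2921747·53537542 + 5931375·26372157
So 26372157·5931375 ≡ 1 (mod 53537542).

5931375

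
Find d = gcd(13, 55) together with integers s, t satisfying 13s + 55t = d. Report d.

Euclidean algorithm:
55 = 4·13 + 3
13 = 4·3 + 1
3 = 3·1 + 0
gcd(13, 55) = 1.
Back-substituting:
1 = 13 − 4·3
1 = −4·55 + 17·13
So 1 = (-4)·55 + (17)·13.

1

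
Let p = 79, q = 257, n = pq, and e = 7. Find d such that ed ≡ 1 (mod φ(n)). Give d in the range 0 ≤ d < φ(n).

φ(n) = (p−1)(q−1) = 78·256 = 19968.
Need d with 7·d ≡ 1 (mod 19968). Apply the extended Euclidean algorithm:
19968 = 2852·7 + 4
7 = 1·4 + 3
4 = 1·3 + 1
3 = 3·1 + 0
Back-substitute:
1 = 4 − 3
1 = −7 + 2·4
1 = 2·19968 − 5705·7
So 7·(-5705) ≡ 1 (mod 19968), hence d ≡ -5705 ≡ 14263 (mod 19968).

14263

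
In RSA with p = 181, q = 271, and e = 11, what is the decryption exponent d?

φ(n) = (p−1)(q−1) = 180·270 = 48600.
Need d with 11·d ≡ 1 (mod 48600). Apply the extended Euclidean algorithm:
48600 = 4418×11 + 2
11 = 5×2 + 1
2 = 2×1 + 0
Back-substitute:
1 = 11 − 5·2
1 = −5·48600 + 22091·11
So 11·22091 ≡ 1 (mod 48600), hence d = 22091.

22091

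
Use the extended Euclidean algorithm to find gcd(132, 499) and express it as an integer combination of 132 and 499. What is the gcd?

1

Euclidean algorithm:
499 = 3×132 + 103
132 = 1×103 + 29
103 = 3×29 + 16
29 = 1×16 + 13
16 = 1×13 + 3
13 = 4×3 + 1
3 = 3×1 + 0
gcd(132, 499) = 1.
Back-substituting:
1 = 13 − 4·3
1 = −4·16 + 5·13
1 = 5·29 − 9·16
1 = −9·103 + 32·29
1 = 32·132 − 41·103
1 = −41·499 + 155·132
So 1 = (-41)·499 + (155)·132.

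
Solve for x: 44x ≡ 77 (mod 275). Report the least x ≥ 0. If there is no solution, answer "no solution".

8

First find gcd(44, 275):
275 = 6·44 + 11
44 = 4·11 + 0
gcd = 11 and 11 | 77, so solutions exist. Divide through by 11: 4x ≡ 7 (mod 25).
Now find 4⁻¹ mod 25:
25 = 6*4 + 1
4 = 4*1 + 0
Back-substitute:
1 = 25 − 6·4
So 4·(-6) ≡ 1 (mod 25), i.e. 4⁻¹ ≡ 19.
Then x ≡ 19·7 ≡ 8 (mod 25); the smallest non-negative solution is x = 8.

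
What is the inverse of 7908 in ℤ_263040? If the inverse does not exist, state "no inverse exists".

Euclidean algorithm on 263040, 7908:
263040 = 33×7908 + 2076
7908 = 3×2076 + 1680
2076 = 1×1680 + 396
1680 = 4×396 + 96
396 = 4×96 + 12
96 = 8×12 + 0
Since gcd = 12 > 1, 7908 is not a unit mod 263040.

no inverse exists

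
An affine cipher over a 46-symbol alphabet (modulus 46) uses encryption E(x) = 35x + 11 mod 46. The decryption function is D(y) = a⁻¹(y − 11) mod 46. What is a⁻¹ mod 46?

25

Extended Euclidean algorithm:
46 = 1×35 + 11
35 = 3×11 + 2
11 = 5×2 + 1
2 = 2×1 + 0
gcd = 1, so the inverse exists. Back-substitute:
1 = 11 − 5·2
1 = −5·35 + 16·11
1 = 16·46 − 21·35
Thus 35·(-21) ≡ 1 (mod 46); reducing, -21 mod 46 = 25.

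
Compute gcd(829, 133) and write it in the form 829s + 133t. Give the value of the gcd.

Apply Euclid's algorithm to 829 and 133:
829 = 6×133 + 31
133 = 4×31 + 9
31 = 3×9 + 4
9 = 2×4 + 1
4 = 4×1 + 0
gcd(829, 133) = 1.
Express as a combination:
1 = 9 − 2·4
1 = −2·31 + 7·9
1 = 7·133 − 30·31
1 = −30·829 + 187·133
So 1 = (-30)·829 + (187)·133.

1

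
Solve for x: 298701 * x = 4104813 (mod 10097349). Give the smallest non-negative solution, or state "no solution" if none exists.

First find gcd(298701, 10097349):
10097349 = 33·298701 + 240216
298701 = 1·240216 + 58485
240216 = 4·58485 + 6276
58485 = 9·6276 + 2001
6276 = 3·2001 + 273
2001 = 7·273 + 90
273 = 3·90 + 3
90 = 30·3 + 0
gcd = 3 and 3 | 4104813, so solutions exist. Divide through by 3: 99567x ≡ 1368271 (mod 3365783).
Now find 99567⁻¹ mod 3365783:
3365783 = 33·99567 + 80072
99567 = 1·80072 + 19495
80072 = 4·19495 + 2092
19495 = 9·2092 + 667
2092 = 3·667 + 91
667 = 7·91 + 30
91 = 3·30 + 1
30 = 30·1 + 0
Back-substitute:
1 = 91 − 3·30
1 = −3·667 + 22·91
1 = 22·2092 − 69·667
1 = −69·19495 + 643·2092
1 = 643·80072 − 2641·19495
1 = −2641·99567 + 3284·80072
1 = 3284·3365783 − 111013·99567
So 99567·(-111013) ≡ 1 (mod 3365783), i.e. 99567⁻¹ ≡ 3254770.
Then x ≡ 3254770·1368271 ≡ 1918267 (mod 3365783); the smallest non-negative solution is x = 1918267.

1918267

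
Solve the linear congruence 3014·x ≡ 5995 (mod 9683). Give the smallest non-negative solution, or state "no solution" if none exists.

7812

First find gcd(3014, 9683):
9683 = 3×3014 + 641
3014 = 4×641 + 450
641 = 1×450 + 191
450 = 2×191 + 68
191 = 2×68 + 55
68 = 1×55 + 13
55 = 4×13 + 3
13 = 4×3 + 1
3 = 3×1 + 0
gcd = 1, so a unique solution mod 9683 exists.
Back-substitute for the Bézout coefficients:
1 = 13 − 4·3
1 = −4·55 + 17·13
1 = 17·68 − 21·55
1 = −21·191 + 59·68
1 = 59·450 − 139·191
1 = −139·641 + 198·450
1 = 198·3014 − 931·641
1 = −931·9683 + 2991·3014
So 3014·(2991) ≡ 1 (mod 9683), giving 3014⁻¹ ≡ 2991.
x ≡ 3014⁻¹·5995 ≡ 2991·5995 ≡ 7812 (mod 9683).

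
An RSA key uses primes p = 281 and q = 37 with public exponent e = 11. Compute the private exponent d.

7331

φ(n) = (p−1)(q−1) = 280·36 = 10080.
Need d with 11·d ≡ 1 (mod 10080). Apply the extended Euclidean algorithm:
10080 = 916*11 + 4
11 = 2*4 + 3
4 = 1*3 + 1
3 = 3*1 + 0
Back-substitute:
1 = 4 − 3
1 = −11 + 3·4
1 = 3·10080 − 2749·11
So 11·(-2749) ≡ 1 (mod 10080), hence d ≡ -2749 ≡ 7331 (mod 10080).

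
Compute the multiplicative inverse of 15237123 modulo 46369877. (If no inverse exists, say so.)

45046820

Run Euclid on (46369877, 15237123):
46369877 = 3*15237123 + 658508
15237123 = 23*658508 + 91439
658508 = 7*91439 + 18435
91439 = 4*18435 + 17699
18435 = 1*17699 + 736
17699 = 24*736 + 35
736 = 21*35 + 1
35 = 35*1 + 0
The gcd is 1. Working backward:
1 = 736 − 21·35
1 = −21·17699 + 505·736
1 = 505·18435 − 526·17699
1 = −526·91439 + 2609·18435
1 = 2609·658508 − 18789·91439
1 = −18789·15237123 + 434756·658508
1 = 434756·46369877 − 1323057·15237123
Thus 15237123·(-1323057) ≡ 1 (mod 46369877); reducing, -1323057 mod 46369877 = 45046820.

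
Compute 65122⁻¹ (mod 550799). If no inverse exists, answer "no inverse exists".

245526

Apply the Euclidean algorithm to 550799 and 65122:
550799 = 8*65122 + 29823
65122 = 2*29823 + 5476
29823 = 5*5476 + 2443
5476 = 2*2443 + 590
2443 = 4*590 + 83
590 = 7*83 + 9
83 = 9*9 + 2
9 = 4*2 + 1
2 = 2*1 + 0
The gcd is 1. Working backward:
1 = 9 − 4·2
1 = −4·83 + 37·9
1 = 37·590 − 263·83
1 = −263·2443 + 1089·590
1 = 1089·5476 − 2441·2443
1 = −2441·29823 + 13294·5476
1 = 13294·65122 − 29029·29823
1 = −29029·550799 + 245526·65122
So 65122·245526 ≡ 1 (mod 550799).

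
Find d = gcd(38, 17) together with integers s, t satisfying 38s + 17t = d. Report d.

Apply Euclid's algorithm to 38 and 17:
38 = 2·17 + 4
17 = 4·4 + 1
4 = 4·1 + 0
gcd(38, 17) = 1.
Express as a combination:
1 = 17 − 4·4
1 = −4·38 + 9·17
So 1 = (-4)·38 + (9)·17.

1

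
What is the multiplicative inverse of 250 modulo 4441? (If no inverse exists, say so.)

gcd(4441, 250) by repeated division:
4441 = 17*250 + 191
250 = 1*191 + 59
191 = 3*59 + 14
59 = 4*14 + 3
14 = 4*3 + 2
3 = 1*2 + 1
2 = 2*1 + 0
The gcd is 1. Working backward:
1 = 3 − 2
1 = −14 + 5·3
1 = 5·59 − 21·14
1 = −21·191 + 68·59
1 = 68·250 − 89·191
1 = −89·4441 + 1581·250
So 250·1581 ≡ 1 (mod 4441).

1581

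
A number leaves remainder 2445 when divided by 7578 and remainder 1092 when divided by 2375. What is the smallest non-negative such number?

16666467

Write x = 2445 + 7578·k. Then 7578·k ≡ 1092 − 2445 ≡ 1022 (mod 2375).
Need 7578⁻¹ mod 2375. Extended Euclid on (2375, 453):
2375 = 5·453 + 110
453 = 4·110 + 13
110 = 8·13 + 6
13 = 2·6 + 1
6 = 6·1 + 0
Back-substitute:
1 = 13 − 2·6
1 = −2·110 + 17·13
1 = 17·453 − 70·110
1 = −70·2375 + 367·453
7578⁻¹ ≡ 367 (mod 2375), so k ≡ 367·1022 ≡ 2199 (mod 2375).
x = 2445 + 7578·2199 = 16666467.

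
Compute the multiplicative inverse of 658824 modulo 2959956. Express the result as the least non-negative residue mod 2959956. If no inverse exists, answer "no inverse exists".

Compute gcd(658824, 2959956):
2959956 = 4·658824 + 324660
658824 = 2·324660 + 9504
324660 = 34·9504 + 1524
9504 = 6·1524 + 360
1524 = 4·360 + 84
360 = 4·84 + 24
84 = 3·24 + 12
24 = 2·12 + 0
gcd(658824, 2959956) = 12 ≠ 1, so 658824 has no multiplicative inverse modulo 2959956.

no inverse exists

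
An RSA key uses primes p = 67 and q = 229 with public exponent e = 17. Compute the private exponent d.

9737

φ(n) = (p−1)(q−1) = 66·228 = 15048.
Need d with 17·d ≡ 1 (mod 15048). Apply the extended Euclidean algorithm:
15048 = 885*17 + 3
17 = 5*3 + 2
3 = 1*2 + 1
2 = 2*1 + 0
Back-substitute:
1 = 3 − 2
1 = −17 + 6·3
1 = 6·15048 − 5311·17
So 17·(-5311) ≡ 1 (mod 15048), hence d ≡ -5311 ≡ 9737 (mod 15048).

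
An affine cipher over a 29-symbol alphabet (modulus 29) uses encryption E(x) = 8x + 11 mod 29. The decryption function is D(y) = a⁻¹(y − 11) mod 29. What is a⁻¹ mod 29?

11

Apply the Euclidean algorithm to 29 and 8:
29 = 3·8 + 5
8 = 1·5 + 3
5 = 1·3 + 2
3 = 1·2 + 1
2 = 2·1 + 0
gcd = 1, so the inverse exists. Back-substitute:
1 = 3 − 2
1 = −5 + 2·3
1 = 2·8 − 3·5
1 = −3·29 + 11·8
So 8·11 ≡ 1 (mod 29).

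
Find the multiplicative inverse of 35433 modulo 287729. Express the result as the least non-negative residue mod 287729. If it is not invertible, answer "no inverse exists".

gcd(287729, 35433) by repeated division:
287729 = 8*35433 + 4265
35433 = 8*4265 + 1313
4265 = 3*1313 + 326
1313 = 4*326 + 9
326 = 36*9 + 2
9 = 4*2 + 1
2 = 2*1 + 0
The gcd is 1. Working backward:
1 = 9 − 4·2
1 = −4·326 + 145·9
1 = 145·1313 − 584·326
1 = −584·4265 + 1897·1313
1 = 1897·35433 − 15760·4265
1 = −15760·287729 + 127977·35433
So 35433·127977 ≡ 1 (mod 287729).

127977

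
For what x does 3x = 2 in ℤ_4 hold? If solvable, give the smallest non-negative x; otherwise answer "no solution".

2

First find gcd(3, 4):
4 = 1*3 + 1
3 = 3*1 + 0
gcd = 1, so a unique solution mod 4 exists.
Back-substitute for the Bézout coefficients:
1 = 4 − 3
So 3·(-1) ≡ 1 (mod 4), giving 3⁻¹ ≡ 3.
x ≡ 3⁻¹·2 ≡ 3·2 ≡ 2 (mod 4).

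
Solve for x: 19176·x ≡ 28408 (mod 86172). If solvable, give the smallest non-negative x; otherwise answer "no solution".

no solution

gcd(19176, 86172):
86172 = 4*19176 + 9468
19176 = 2*9468 + 240
9468 = 39*240 + 108
240 = 2*108 + 24
108 = 4*24 + 12
24 = 2*12 + 0
gcd = 12, but 12 ∤ 28408, so the congruence has no solution.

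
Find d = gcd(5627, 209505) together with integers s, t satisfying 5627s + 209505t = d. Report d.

Apply Euclid's algorithm to 209505 and 5627:
209505 = 37×5627 + 1306
5627 = 4×1306 + 403
1306 = 3×403 + 97
403 = 4×97 + 15
97 = 6×15 + 7
15 = 2×7 + 1
7 = 7×1 + 0
gcd(5627, 209505) = 1.
Back-substituting:
1 = 15 − 2·7
1 = −2·97 + 13·15
1 = 13·403 − 54·97
1 = −54·1306 + 175·403
1 = 175·5627 − 754·1306
1 = −754·209505 + 28073·5627
So 1 = (-754)·209505 + (28073)·5627.

1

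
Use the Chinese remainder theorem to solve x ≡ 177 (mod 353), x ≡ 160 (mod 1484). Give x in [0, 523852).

167852

Write x = 177 + 353·k. Then 353·k ≡ 160 − 177 ≡ 1467 (mod 1484).
Need 353⁻¹ mod 1484. Extended Euclid on (1484, 353):
1484 = 4·353 + 72
353 = 4·72 + 65
72 = 1·65 + 7
65 = 9·7 + 2
7 = 3·2 + 1
2 = 2·1 + 0
Back-substitute:
1 = 7 − 3·2
1 = −3·65 + 28·7
1 = 28·72 − 31·65
1 = −31·353 + 152·72
1 = 152·1484 − 639·353
353⁻¹ ≡ 845 (mod 1484), so k ≡ 845·1467 ≡ 475 (mod 1484).
x = 177 + 353·475 = 167852.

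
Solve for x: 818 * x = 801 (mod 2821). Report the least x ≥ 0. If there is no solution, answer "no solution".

2384

First find gcd(818, 2821):
2821 = 3·818 + 367
818 = 2·367 + 84
367 = 4·84 + 31
84 = 2·31 + 22
31 = 1·22 + 9
22 = 2·9 + 4
9 = 2·4 + 1
4 = 4·1 + 0
gcd = 1, so a unique solution mod 2821 exists.
Back-substitute for the Bézout coefficients:
1 = 9 − 2·4
1 = −2·22 + 5·9
1 = 5·31 − 7·22
1 = −7·84 + 19·31
1 = 19·367 − 83·84
1 = −83·818 + 185·367
1 = 185·2821 − 638·818
So 818·(-638) ≡ 1 (mod 2821), giving 818⁻¹ ≡ 2183.
x ≡ 818⁻¹·801 ≡ 2183·801 ≡ 2384 (mod 2821).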